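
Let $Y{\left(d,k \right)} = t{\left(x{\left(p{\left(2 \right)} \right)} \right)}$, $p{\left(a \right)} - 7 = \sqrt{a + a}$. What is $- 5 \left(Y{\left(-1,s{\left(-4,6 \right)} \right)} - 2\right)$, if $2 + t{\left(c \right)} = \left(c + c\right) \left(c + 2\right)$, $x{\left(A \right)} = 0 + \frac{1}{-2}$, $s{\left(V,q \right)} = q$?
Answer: $\frac{55}{2} \approx 27.5$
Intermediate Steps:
$p{\left(a \right)} = 7 + \sqrt{2} \sqrt{a}$ ($p{\left(a \right)} = 7 + \sqrt{a + a} = 7 + \sqrt{2 a} = 7 + \sqrt{2} \sqrt{a}$)
$x{\left(A \right)} = - \frac{1}{2}$ ($x{\left(A \right)} = 0 - \frac{1}{2} = - \frac{1}{2}$)
$t{\left(c \right)} = -2 + 2 c \left(2 + c\right)$ ($t{\left(c \right)} = -2 + \left(c + c\right) \left(c + 2\right) = -2 + 2 c \left(2 + c\right)$)
$Y{\left(d,k \right)} = - \frac{7}{2}$ ($Y{\left(d,k \right)} = -2 + 2 \left(- \frac{1}{2}\right)^{2} + 4 \left(- \frac{1}{2}\right) = -2 + 2 \cdot \frac{1}{4} - 2 = -2 + \frac{1}{2} - 2 = - \frac{7}{2}$)
$- 5 \left(Y{\left(-1,s{\left(-4,6 \right)} \right)} - 2\right) = - 5 \left(- \frac{7}{2} - 2\right) = \left(-5\right) \left(- \frac{11}{2}\right) = \frac{55}{2}$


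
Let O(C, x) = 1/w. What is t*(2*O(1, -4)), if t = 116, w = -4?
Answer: -58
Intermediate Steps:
O(C, x) = -¼ (O(C, x) = 1/(-4) = -¼)
t*(2*O(1, -4)) = 116*(2*(-¼)) = 116*(-½) = -58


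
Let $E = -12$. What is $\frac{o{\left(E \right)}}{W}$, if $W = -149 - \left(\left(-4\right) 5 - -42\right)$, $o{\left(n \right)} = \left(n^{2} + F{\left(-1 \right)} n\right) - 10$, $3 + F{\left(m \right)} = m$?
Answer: $- \frac{182}{171} \approx -1.0643$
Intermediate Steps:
$F{\left(m \right)} = -3 + m$
$o{\left(n \right)} = -10 + n^{2} - 4 n$ ($o{\left(n \right)} = \left(n^{2} + \left(-3 - 1\right) n\right) - 10 = \left(n^{2} - 4 n\right) - 10 = -10 + n^{2} - 4 n$)
$W = -171$ ($W = -149 - \left(-20 + 42\right) = -149 - 22 = -171$)
$\frac{o{\left(E \right)}}{W} = \frac{-10 + \left(-12\right)^{2} - -48}{-171} = \left(-10 + 144 + 48\right) \left(- \frac{1}{171}\right) = 182 \left(- \frac{1}{171}\right) = - \frac{182}{171}$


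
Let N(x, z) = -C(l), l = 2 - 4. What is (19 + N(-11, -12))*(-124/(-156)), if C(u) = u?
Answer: 217/13 ≈ 16.692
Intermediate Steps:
l = -2
N(x, z) = 2 (N(x, z) = -1*(-2) = 2)
(19 + N(-11, -12))*(-124/(-156)) = (19 + 2)*(-124/(-156)) = 21*(-124*(-1/156)) = 21*(31/39) = 217/13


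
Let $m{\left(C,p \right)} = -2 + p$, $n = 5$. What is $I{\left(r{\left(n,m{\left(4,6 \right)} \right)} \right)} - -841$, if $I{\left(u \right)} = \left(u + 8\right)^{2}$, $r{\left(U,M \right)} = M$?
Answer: $985$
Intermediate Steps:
$I{\left(u \right)} = \left(8 + u\right)^{2}$
$I{\left(r{\left(n,m{\left(4,6 \right)} \right)} \right)} - -841 = \left(8 + \left(-2 + 6\right)\right)^{2} - -841 = \left(8 + 4\right)^{2} + \left(846 - 5\right) = 12^{2} + 841 = 144 + 841 = 985$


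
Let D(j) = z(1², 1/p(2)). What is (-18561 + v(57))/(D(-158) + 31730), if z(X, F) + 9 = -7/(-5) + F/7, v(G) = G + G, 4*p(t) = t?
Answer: -215215/370098 ≈ -0.58151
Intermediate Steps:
p(t) = t/4
v(G) = 2*G
z(X, F) = -38/5 + F/7 (z(X, F) = -9 + (-7/(-5) + F/7) = -9 + (-7*(-⅕) + F*(⅐)) = -9 + (7/5 + F/7) = -38/5 + F/7)
D(j) = -256/35 (D(j) = -38/5 + 1/(7*(((¼)*2))) = -38/5 + 1/(7*(½)) = -38/5 + (⅐)*2 = -38/5 + 2/7 = -256/35)
(-18561 + v(57))/(D(-158) + 31730) = (-18561 + 2*57)/(-256/35 + 31730) = (-18561 + 114)/(1110294/35) = -18447*35/1110294 = -215215/370098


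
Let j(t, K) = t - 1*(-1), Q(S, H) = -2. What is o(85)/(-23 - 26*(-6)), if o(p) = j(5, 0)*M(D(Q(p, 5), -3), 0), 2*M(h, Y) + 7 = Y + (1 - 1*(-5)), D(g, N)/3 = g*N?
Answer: -3/133 ≈ -0.022556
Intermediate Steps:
j(t, K) = 1 + t (j(t, K) = t + 1 = 1 + t)
D(g, N) = 3*N*g (D(g, N) = 3*(g*N) = 3*(N*g) = 3*N*g)
M(h, Y) = -½ + Y/2 (M(h, Y) = -7/2 + (Y + (1 - 1*(-5)))/2 = -7/2 + (Y + (1 + 5))/2 = -7/2 + (Y + 6)/2 = -7/2 + (6 + Y)/2 = -7/2 + (3 + Y/2) = -½ + Y/2)
o(p) = -3 (o(p) = (1 + 5)*(-½ + (½)*0) = 6*(-½ + 0) = 6*(-½) = -3)
o(85)/(-23 - 26*(-6)) = -3/(-23 - 26*(-6)) = -3/(-23 + 156) = -3/133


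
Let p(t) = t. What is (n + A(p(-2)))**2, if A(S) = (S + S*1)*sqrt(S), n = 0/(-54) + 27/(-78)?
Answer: -21551/676 + 36*I*sqrt(2)/13 ≈ -31.88 + 3.9163*I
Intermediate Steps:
n = -9/26 (n = 0*(-1/54) + 27*(-1/78) = 0 - 9/26 = -9/26 ≈ -0.34615)
A(S) = 2*S**(3/2) (A(S) = (S + S)*sqrt(S) = (2*S)*sqrt(S) = 2*S**(3/2))
(n + A(p(-2)))**2 = (-9/26 + 2*(-2)**(3/2))**2 = (-9/26 + 2*(-2*I*sqrt(2)))**2 = (-9/26 - 4*I*sqrt(2))**2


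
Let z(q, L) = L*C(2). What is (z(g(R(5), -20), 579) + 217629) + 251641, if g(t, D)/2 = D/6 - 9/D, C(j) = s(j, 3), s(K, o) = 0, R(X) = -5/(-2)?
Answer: 469270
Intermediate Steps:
R(X) = 5/2 (R(X) = -5*(-½) = 5/2)
C(j) = 0
g(t, D) = -18/D + D/3 (g(t, D) = 2*(D/6 - 9/D) = 2*(-9/D + D/6) = -18/D + D/3)
z(q, L) = 0 (z(q, L) = L*0 = 0)
(z(g(R(5), -20), 579) + 217629) + 251641 = (0 + 217629) + 251641 = 217629 + 251641 = 469270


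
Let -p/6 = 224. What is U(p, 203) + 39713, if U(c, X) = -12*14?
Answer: 39545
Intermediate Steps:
p = -1344 (p = -6*224 = -1344)
U(c, X) = -168
U(p, 203) + 39713 = -168 + 39713 = 39545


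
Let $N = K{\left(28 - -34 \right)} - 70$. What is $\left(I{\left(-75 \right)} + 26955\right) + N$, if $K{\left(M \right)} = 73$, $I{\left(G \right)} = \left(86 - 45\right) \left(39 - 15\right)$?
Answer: $27942$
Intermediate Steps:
$I{\left(G \right)} = 984$ ($I{\left(G \right)} = 41 \cdot 24 = 984$)
$N = 3$ ($N = 73 - 70 = 3$)
$\left(I{\left(-75 \right)} + 26955\right) + N = \left(984 + 26955\right) + 3 = 27939 + 3 = 27942$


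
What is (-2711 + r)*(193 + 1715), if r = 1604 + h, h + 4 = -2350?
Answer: -6603588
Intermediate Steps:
h = -2354 (h = -4 - 2350 = -2354)
r = -750 (r = 1604 - 2354 = -750)
(-2711 + r)*(193 + 1715) = (-2711 - 750)*(193 + 1715) = -3461*1908 = -6603588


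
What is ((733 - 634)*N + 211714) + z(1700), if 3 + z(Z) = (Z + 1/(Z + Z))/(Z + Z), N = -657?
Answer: 1695487860001/11560000 ≈ 1.4667e+5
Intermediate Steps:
z(Z) = -3 + (Z + 1/(2*Z))/(2*Z) (z(Z) = -3 + (Z + 1/(Z + Z))/(Z + Z) = -3 + (Z + 1/(2*Z))/((2*Z)) = -3 + (Z + 1/(2*Z))*(1/(2*Z)) = -3 + (Z + 1/(2*Z))/(2*Z))
((733 - 634)*N + 211714) + z(1700) = ((733 - 634)*(-657) + 211714) + (-5/2 + (1/4)/1700**2) = (99*(-657) + 211714) + (-5/2 + (1/4)*(1/2890000)) = (-65043 + 211714) + (-5/2 + 1/11560000) = 146671 - 28899999/11560000 = 1695487860001/11560000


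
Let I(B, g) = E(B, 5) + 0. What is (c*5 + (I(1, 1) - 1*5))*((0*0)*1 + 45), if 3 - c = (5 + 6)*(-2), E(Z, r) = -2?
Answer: 5310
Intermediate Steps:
I(B, g) = -2 (I(B, g) = -2 + 0 = -2)
c = 25 (c = 3 - (5 + 6)*(-2) = 3 - 11*(-2) = 3 - 1*(-22) = 3 + 22 = 25)
(c*5 + (I(1, 1) - 1*5))*((0*0)*1 + 45) = (25*5 + (-2 - 1*5))*((0*0)*1 + 45) = (125 + (-2 - 5))*(0*1 + 45) = (125 - 7)*(0 + 45) = 118*45 = 5310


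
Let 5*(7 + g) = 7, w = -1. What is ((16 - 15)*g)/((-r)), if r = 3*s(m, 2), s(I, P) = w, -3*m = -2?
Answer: -28/15 ≈ -1.8667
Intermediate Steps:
g = -28/5 (g = -7 + (⅕)*7 = -7 + 7/5 = -28/5 ≈ -5.6000)
m = ⅔ (m = -⅓*(-2) = ⅔ ≈ 0.66667)
s(I, P) = -1
r = -3 (r = 3*(-1) = -3)
((16 - 15)*g)/((-r)) = ((16 - 15)*(-28/5))/((-1*(-3))) = (1*(-28/5))/3 = -28/5*⅓ = -28/15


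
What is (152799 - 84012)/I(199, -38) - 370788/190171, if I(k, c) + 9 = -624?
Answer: -4438667127/40126081 ≈ -110.62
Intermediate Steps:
I(k, c) = -633 (I(k, c) = -9 - 624 = -633)
(152799 - 84012)/I(199, -38) - 370788/190171 = (152799 - 84012)/(-633) - 370788/190171 = 68787*(-1/633) - 370788*1/190171 = -22929/211 - 370788/190171 = -4438667127/40126081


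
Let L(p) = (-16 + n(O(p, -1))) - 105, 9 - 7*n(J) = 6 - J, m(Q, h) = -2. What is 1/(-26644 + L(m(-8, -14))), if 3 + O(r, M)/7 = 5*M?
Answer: -7/187408 ≈ -3.7352e-5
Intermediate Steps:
O(r, M) = -21 + 35*M (O(r, M) = -21 + 7*(5*M) = -21 + 35*M)
n(J) = 3/7 + J/7 (n(J) = 9/7 - (6 - J)/7 = 9/7 + (-6/7 + J/7) = 3/7 + J/7)
L(p) = -900/7 (L(p) = (-16 + (3/7 + (-21 + 35*(-1))/7)) - 105 = (-16 + (3/7 + (-21 - 35)/7)) - 105 = (-16 + (3/7 + (⅐)*(-56))) - 105 = (-16 + (3/7 - 8)) - 105 = (-16 - 53/7) - 105 = -165/7 - 105 = -900/7)
1/(-26644 + L(m(-8, -14))) = 1/(-26644 - 900/7) = 1/(-187408/7) = -7/187408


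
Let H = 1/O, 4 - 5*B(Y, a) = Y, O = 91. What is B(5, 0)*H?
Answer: -1/455 ≈ -0.0021978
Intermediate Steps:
B(Y, a) = 4/5 - Y/5
H = 1/91 ≈ 0.010989
B(5, 0)*H = (4/5 - 1/5*5)*(1/91) = (4/5 - 1)*(1/91) = -1/5*1/91 = -1/455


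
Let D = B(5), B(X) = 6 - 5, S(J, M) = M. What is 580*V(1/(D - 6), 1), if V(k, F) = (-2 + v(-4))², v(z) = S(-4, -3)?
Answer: 14500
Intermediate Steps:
B(X) = 1
D = 1
v(z) = -3
V(k, F) = 25 (V(k, F) = (-2 - 3)² = (-5)² = 25)
580*V(1/(D - 6), 1) = 580*25 = 14500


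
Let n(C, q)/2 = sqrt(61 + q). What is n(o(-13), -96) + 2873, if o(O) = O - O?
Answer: 2873 + 2*I*sqrt(35) ≈ 2873.0 + 11.832*I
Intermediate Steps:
o(O) = 0
n(C, q) = 2*sqrt(61 + q)
n(o(-13), -96) + 2873 = 2*sqrt(61 - 96) + 2873 = 2*sqrt(-35) + 2873 = 2*(I*sqrt(35)) + 2873 = 2*I*sqrt(35) + 2873 = 2873 + 2*I*sqrt(35)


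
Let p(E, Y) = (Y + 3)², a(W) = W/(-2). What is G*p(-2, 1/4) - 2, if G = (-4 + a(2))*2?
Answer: -861/8 ≈ -107.63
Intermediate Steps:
a(W) = -W/2 (a(W) = W*(-½) = -W/2)
p(E, Y) = (3 + Y)²
G = -10 (G = (-4 - ½*2)*2 = (-4 - 1)*2 = -5*2 = -10)
G*p(-2, 1/4) - 2 = -10*(3 + 1/4)² - 2 = -10*(3 + ¼)² - 2 = -10*(13/4)² - 2 = -10*169/16 - 2 = -845/8 - 2 = -861/8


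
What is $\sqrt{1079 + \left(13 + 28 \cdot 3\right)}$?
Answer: $14 \sqrt{6} \approx 34.293$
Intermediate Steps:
$\sqrt{1079 + \left(13 + 28 \cdot 3\right)} = \sqrt{1079 + \left(13 + 84\right)} = \sqrt{1079 + 97} = \sqrt{1176} = 14 \sqrt{6}$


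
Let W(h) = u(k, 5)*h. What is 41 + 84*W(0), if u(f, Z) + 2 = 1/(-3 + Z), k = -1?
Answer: 41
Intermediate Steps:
u(f, Z) = -2 + 1/(-3 + Z)
W(h) = -3*h/2 (W(h) = ((7 - 2*5)/(-3 + 5))*h = ((7 - 10)/2)*h = ((½)*(-3))*h = -3*h/2)
41 + 84*W(0) = 41 + 84*(-3/2*0) = 41 + 84*0 = 41 + 0 = 41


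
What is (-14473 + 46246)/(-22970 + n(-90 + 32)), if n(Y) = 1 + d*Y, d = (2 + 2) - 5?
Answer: -1513/1091 ≈ -1.3868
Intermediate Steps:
d = -1 (d = 4 - 5 = -1)
n(Y) = 1 - Y
(-14473 + 46246)/(-22970 + n(-90 + 32)) = (-14473 + 46246)/(-22970 + (1 - (-90 + 32))) = 31773/(-22970 + (1 - 1*(-58))) = 31773/(-22970 + (1 + 58)) = 31773/(-22970 + 59) = 31773/(-22911) = 31773*(-1/22911) = -1513/1091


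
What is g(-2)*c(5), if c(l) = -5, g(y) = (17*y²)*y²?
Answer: -1360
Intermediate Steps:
g(y) = 17*y⁴
g(-2)*c(5) = (17*(-2)⁴)*(-5) = (17*16)*(-5) = 272*(-5) = -1360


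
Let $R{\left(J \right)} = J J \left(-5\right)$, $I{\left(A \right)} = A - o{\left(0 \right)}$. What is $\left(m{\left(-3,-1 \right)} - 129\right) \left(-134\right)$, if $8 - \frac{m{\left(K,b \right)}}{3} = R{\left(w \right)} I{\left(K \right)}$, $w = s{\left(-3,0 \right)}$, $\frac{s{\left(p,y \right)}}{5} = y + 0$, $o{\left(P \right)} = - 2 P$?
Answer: $14070$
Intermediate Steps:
$s{\left(p,y \right)} = 5 y$ ($s{\left(p,y \right)} = 5 \left(y + 0\right) = 5 y$)
$w = 0$ ($w = 5 \cdot 0 = 0$)
$I{\left(A \right)} = A$ ($I{\left(A \right)} = A - \left(-2\right) 0 = A - 0 = A + 0 = A$)
$R{\left(J \right)} = - 5 J^{2}$ ($R{\left(J \right)} = J^{2} \left(-5\right) = - 5 J^{2}$)
$m{\left(K,b \right)} = 24$ ($m{\left(K,b \right)} = 24 - 3 - 5 \cdot 0^{2} K = 24 - 3 \left(-5\right) 0 K = 24 - 3 \cdot 0 K = 24 - 0 = 24 + 0 = 24$)
$\left(m{\left(-3,-1 \right)} - 129\right) \left(-134\right) = \left(24 - 129\right) \left(-134\right) = \left(-105\right) \left(-134\right) = 14070$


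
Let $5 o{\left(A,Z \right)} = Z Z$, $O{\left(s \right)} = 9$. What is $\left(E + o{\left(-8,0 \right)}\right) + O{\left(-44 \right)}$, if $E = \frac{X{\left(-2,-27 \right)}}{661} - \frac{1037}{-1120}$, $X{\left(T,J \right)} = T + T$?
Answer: $\frac{7343857}{740320} \approx 9.9198$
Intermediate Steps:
$X{\left(T,J \right)} = 2 T$
$o{\left(A,Z \right)} = \frac{Z^{2}}{5}$ ($o{\left(A,Z \right)} = \frac{Z Z}{5} = \frac{Z^{2}}{5}$)
$E = \frac{680977}{740320}$ ($E = \frac{2 \left(-2\right)}{661} - \frac{1037}{-1120} = \left(-4\right) \frac{1}{661} - - \frac{1037}{1120} = - \frac{4}{661} + \frac{1037}{1120} = \frac{680977}{740320} \approx 0.91984$)
$\left(E + o{\left(-8,0 \right)}\right) + O{\left(-44 \right)} = \left(\frac{680977}{740320} + \frac{0^{2}}{5}\right) + 9 = \left(\frac{680977}{740320} + \frac{1}{5} \cdot 0\right) + 9 = \left(\frac{680977}{740320} + 0\right) + 9 = \frac{680977}{740320} + 9 = \frac{7343857}{740320}$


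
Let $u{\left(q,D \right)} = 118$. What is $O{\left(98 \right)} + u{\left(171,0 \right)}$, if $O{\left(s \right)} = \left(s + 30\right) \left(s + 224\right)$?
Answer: $41334$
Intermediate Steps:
$O{\left(s \right)} = \left(30 + s\right) \left(224 + s\right)$
$O{\left(98 \right)} + u{\left(171,0 \right)} = \left(6720 + 98^{2} + 254 \cdot 98\right) + 118 = \left(6720 + 9604 + 24892\right) + 118 = 41216 + 118 = 41334$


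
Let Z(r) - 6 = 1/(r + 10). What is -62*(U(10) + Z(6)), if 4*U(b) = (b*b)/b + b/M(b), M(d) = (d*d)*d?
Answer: -53103/100 ≈ -531.03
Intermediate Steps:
M(d) = d³ (M(d) = d²*d = d³)
U(b) = b/4 + 1/(4*b²) (U(b) = ((b*b)/b + b/(b³))/4 = (b²/b + b/b³)/4 = (b + b⁻²)/4 = b/4 + 1/(4*b²))
Z(r) = 6 + 1/(10 + r) (Z(r) = 6 + 1/(r + 10) = 6 + 1/(10 + r))
-62*(U(10) + Z(6)) = -62*((¼)*(1 + 10³)/10² + (61 + 6*6)/(10 + 6)) = -62*((¼)*(1/100)*(1 + 1000) + (61 + 36)/16) = -62*((¼)*(1/100)*1001 + (1/16)*97) = -62*(1001/400 + 97/16) = -62*1713/200 = -53103/100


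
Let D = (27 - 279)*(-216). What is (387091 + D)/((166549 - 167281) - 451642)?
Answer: -441523/452374 ≈ -0.97601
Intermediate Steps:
D = 54432 (D = -252*(-216) = 54432)
(387091 + D)/((166549 - 167281) - 451642) = (387091 + 54432)/((166549 - 167281) - 451642) = 441523/(-732 - 451642) = 441523/(-452374) = 441523*(-1/452374) = -441523/452374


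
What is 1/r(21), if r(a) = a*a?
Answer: 1/441 ≈ 0.0022676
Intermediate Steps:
r(a) = a**2
1/r(21) = 1/(21**2) = 1/441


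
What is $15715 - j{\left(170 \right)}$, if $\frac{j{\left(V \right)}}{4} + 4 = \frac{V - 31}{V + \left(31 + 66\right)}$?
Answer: $\frac{4199621}{267} \approx 15729.0$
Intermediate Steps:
$j{\left(V \right)} = -16 + \frac{4 \left(-31 + V\right)}{97 + V}$ ($j{\left(V \right)} = -16 + 4 \frac{V - 31}{V + \left(31 + 66\right)} = -16 + 4 \frac{-31 + V}{V + 97} = -16 + 4 \frac{-31 + V}{97 + V} = -16 + \frac{4 \left(-31 + V\right)}{97 + V}$)
$15715 - j{\left(170 \right)} = 15715 - \frac{4 \left(-419 - 510\right)}{97 + 170} = 15715 - \frac{4 \left(-419 - 510\right)}{267} = 15715 - 4 \cdot \frac{1}{267} \left(-929\right) = 15715 - - \frac{3716}{267} = 15715 + \frac{3716}{267} = \frac{4199621}{267}$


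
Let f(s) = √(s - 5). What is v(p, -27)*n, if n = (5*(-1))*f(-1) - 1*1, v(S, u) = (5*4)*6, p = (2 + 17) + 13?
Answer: -120 - 600*I*√6 ≈ -120.0 - 1469.7*I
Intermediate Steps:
p = 32 (p = 19 + 13 = 32)
f(s) = √(-5 + s)
v(S, u) = 120 (v(S, u) = 20*6 = 120)
n = -1 - 5*I*√6 (n = (5*(-1))*√(-5 - 1) - 1*1 = -5*I*√6 - 1 = -1 - 5*I*√6 ≈ -1.0 - 12.247*I)
v(p, -27)*n = 120*(-1 - 5*I*√6) = -120 - 600*I*√6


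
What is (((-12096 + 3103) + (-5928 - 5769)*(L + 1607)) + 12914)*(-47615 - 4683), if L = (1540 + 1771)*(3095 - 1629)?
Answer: 2970273569502840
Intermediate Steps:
L = 4853926 (L = 3311*1466 = 4853926)
(((-12096 + 3103) + (-5928 - 5769)*(L + 1607)) + 12914)*(-47615 - 4683) = (((-12096 + 3103) + (-5928 - 5769)*(4853926 + 1607)) + 12914)*(-47615 - 4683) = ((-8993 - 11697*4855533) + 12914)*(-52298) = ((-8993 - 56795169501) + 12914)*(-52298) = (-56795178494 + 12914)*(-52298) = -56795165580*(-52298) = 2970273569502840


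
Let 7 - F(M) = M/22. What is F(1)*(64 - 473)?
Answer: -62577/22 ≈ -2844.4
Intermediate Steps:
F(M) = 7 - M/22
F(1)*(64 - 473) = (7 - 1/22*1)*(64 - 473) = (7 - 1/22)*(-409) = (153/22)*(-409) = -62577/22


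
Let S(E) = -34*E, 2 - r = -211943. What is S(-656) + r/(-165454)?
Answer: 3690074071/165454 ≈ 22303.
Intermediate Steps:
r = 211945 (r = 2 - 1*(-211943) = 2 + 211943 = 211945)
S(-656) + r/(-165454) = -34*(-656) + 211945/(-165454) = 22304 + 211945*(-1/165454) = 22304 - 211945/165454 = 3690074071/165454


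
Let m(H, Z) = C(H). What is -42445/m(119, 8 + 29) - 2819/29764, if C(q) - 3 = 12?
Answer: -252675053/89292 ≈ -2829.8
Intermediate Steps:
C(q) = 15 (C(q) = 3 + 12 = 15)
m(H, Z) = 15
-42445/m(119, 8 + 29) - 2819/29764 = -42445/15 - 2819/29764 = -42445*1/15 - 2819*1/29764 = -8489/3 - 2819/29764 = -252675053/89292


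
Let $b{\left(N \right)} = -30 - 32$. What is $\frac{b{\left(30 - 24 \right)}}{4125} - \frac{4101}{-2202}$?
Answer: $\frac{5593367}{3027750} \approx 1.8474$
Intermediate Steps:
$b{\left(N \right)} = -62$
$\frac{b{\left(30 - 24 \right)}}{4125} - \frac{4101}{-2202} = - \frac{62}{4125} - \frac{4101}{-2202} = \left(-62\right) \frac{1}{4125} - - \frac{1367}{734} = - \frac{62}{4125} + \frac{1367}{734} = \frac{5593367}{3027750}$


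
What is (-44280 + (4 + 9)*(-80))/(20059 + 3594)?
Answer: -45320/23653 ≈ -1.9160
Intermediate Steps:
(-44280 + (4 + 9)*(-80))/(20059 + 3594) = (-44280 + 13*(-80))/23653 = (-44280 - 1040)*(1/23653) = -45320*1/23653 = -45320/23653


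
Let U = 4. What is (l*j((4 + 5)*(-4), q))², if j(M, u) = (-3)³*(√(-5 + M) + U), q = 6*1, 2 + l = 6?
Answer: -291600 + 93312*I*√41 ≈ -2.916e+5 + 5.9749e+5*I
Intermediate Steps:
l = 4 (l = -2 + 6 = 4)
q = 6
j(M, u) = -108 - 27*√(-5 + M) (j(M, u) = (-3)³*(√(-5 + M) + 4) = -27*(4 + √(-5 + M)) = -108 - 27*√(-5 + M))
(l*j((4 + 5)*(-4), q))² = (4*(-108 - 27*√(-5 + (4 + 5)*(-4))))² = (4*(-108 - 27*√(-5 + 9*(-4))))² = (4*(-108 - 27*√(-5 - 36)))² = (4*(-108 - 27*I*√41))² = (-432 - 108*I*√41)²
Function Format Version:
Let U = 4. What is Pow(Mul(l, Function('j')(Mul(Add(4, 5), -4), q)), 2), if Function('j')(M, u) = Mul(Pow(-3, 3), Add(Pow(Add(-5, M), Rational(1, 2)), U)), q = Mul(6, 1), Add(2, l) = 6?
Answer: Add(-291600, Mul(93312, I, Pow(41, Rational(1, 2)))) ≈ Add(-2.9160e+5, Mul(5.9749e+5, I))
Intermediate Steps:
l = 4 (l = Add(-2, 6) = 4)
q = 6
Function('j')(M, u) = Add(-108, Mul(-27, Pow(Add(-5, M), Rational(1, 2)))) (Function('j')(M, u) = Mul(Pow(-3, 3), Add(Pow(Add(-5, M), Rational(1, 2)), 4)) = Mul(-27, Add(4, Pow(Add(-5, M), Rational(1, 2)))) = Add(-108, Mul(-27, Pow(Add(-5, M), Rational(1, 2)))))
Pow(Mul(l, Function('j')(Mul(Add(4, 5), -4), q)), 2) = Pow(Mul(4, Add(-108, Mul(-27, Pow(Add(-5, Mul(Add(4, 5), -4)), Rational(1, 2))))), 2) = Pow(Mul(4, Add(-108, Mul(-27, Pow(Add(-5, Mul(9, -4)), Rational(1, 2))))), 2) = Pow(Mul(4, Add(-108, Mul(-27, Pow(Add(-5, -36), Rational(1, 2))))), 2) = Pow(Mul(4, Add(-108, Mul(-27, Pow(-41, Rational(1, 2))))), 2) = Pow(Mul(4, Add(-108, Mul(-27, Mul(I, Pow(41, Rational(1, 2)))))), 2) = Pow(Mul(4, Add(-108, Mul(-27, I, Pow(41, Rational(1, 2))))), 2) = Pow(Add(-432, Mul(-108, I, Pow(41, Rational(1, 2)))), 2)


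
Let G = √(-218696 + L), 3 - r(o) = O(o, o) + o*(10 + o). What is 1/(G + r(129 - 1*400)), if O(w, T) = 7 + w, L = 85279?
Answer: -70464/4965308713 - I*√133417/4965308713 ≈ -1.4191e-5 - 7.3563e-8*I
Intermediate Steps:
r(o) = -4 - o - o*(10 + o) (r(o) = 3 - ((7 + o) + o*(10 + o)) = 3 - (7 + o + o*(10 + o)) = 3 + (-7 - o - o*(10 + o)) = -4 - o - o*(10 + o))
G = I*√133417 (G = √(-218696 + 85279) = √(-133417) = I*√133417 ≈ 365.26*I)
1/(G + r(129 - 1*400)) = 1/(I*√133417 + (-4 - (129 - 1*400)² - 11*(129 - 1*400))) = 1/(I*√133417 + (-4 - (129 - 400)² - 11*(129 - 400))) = 1/(I*√133417 + (-4 - 1*(-271)² - 11*(-271))) = 1/(I*√133417 + (-4 - 1*73441 + 2981)) = 1/(I*√133417 + (-4 - 73441 + 2981)) = 1/(I*√133417 - 70464) = 1/(-70464 + I*√133417)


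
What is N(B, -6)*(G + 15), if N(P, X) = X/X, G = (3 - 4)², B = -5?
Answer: 16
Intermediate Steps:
G = 1 (G = (-1)² = 1)
N(P, X) = 1
N(B, -6)*(G + 15) = 1*(1 + 15) = 1*16 = 16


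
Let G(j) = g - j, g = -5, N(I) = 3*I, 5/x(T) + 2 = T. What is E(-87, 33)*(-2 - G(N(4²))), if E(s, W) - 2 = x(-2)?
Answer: 153/4 ≈ 38.250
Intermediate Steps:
x(T) = 5/(-2 + T)
E(s, W) = ¾ (E(s, W) = 2 + 5/(-2 - 2) = 2 + 5/(-4) = 2 + 5*(-¼) = 2 - 5/4 = ¾)
G(j) = -5 - j
E(-87, 33)*(-2 - G(N(4²))) = 3*(-2 - (-5 - 3*4²))/4 = 3*(-2 - (-5 - 3*16))/4 = 3*(-2 - (-5 - 1*48))/4 = 3*(-2 - (-5 - 48))/4 = 3*(-2 - 1*(-53))/4 = 3*(-2 + 53)/4 = (¾)*51 = 153/4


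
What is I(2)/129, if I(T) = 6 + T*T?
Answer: 10/129 ≈ 0.077519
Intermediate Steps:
I(T) = 6 + T**2
I(2)/129 = (6 + 2**2)/129 = (6 + 4)*(1/129) = 10*(1/129) = 10/129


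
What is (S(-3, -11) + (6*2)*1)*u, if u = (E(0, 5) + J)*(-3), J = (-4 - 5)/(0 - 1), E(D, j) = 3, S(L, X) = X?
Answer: -36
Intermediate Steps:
J = 9 (J = -9/(-1) = -9*(-1) = 9)
u = -36 (u = (3 + 9)*(-3) = 12*(-3) = -36)
(S(-3, -11) + (6*2)*1)*u = (-11 + (6*2)*1)*(-36) = (-11 + 12*1)*(-36) = (-11 + 12)*(-36) = 1*(-36) = -36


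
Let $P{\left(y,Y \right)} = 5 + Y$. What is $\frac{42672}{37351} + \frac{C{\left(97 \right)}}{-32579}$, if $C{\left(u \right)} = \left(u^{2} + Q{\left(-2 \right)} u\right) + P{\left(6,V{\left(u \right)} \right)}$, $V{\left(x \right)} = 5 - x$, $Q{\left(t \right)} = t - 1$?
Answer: $\frac{1052894207}{1216858229} \approx 0.86526$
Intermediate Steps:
$Q{\left(t \right)} = -1 + t$ ($Q{\left(t \right)} = t - 1 = -1 + t$)
$C{\left(u \right)} = 10 + u^{2} - 4 u$ ($C{\left(u \right)} = \left(u^{2} + \left(-1 - 2\right) u\right) + \left(5 - \left(-5 + u\right)\right) = \left(u^{2} - 3 u\right) - \left(-10 + u\right) = 10 + u^{2} - 4 u$)
$\frac{42672}{37351} + \frac{C{\left(97 \right)}}{-32579} = \frac{42672}{37351} + \frac{10 + 97^{2} - 388}{-32579} = 42672 \cdot \frac{1}{37351} + \left(10 + 9409 - 388\right) \left(- \frac{1}{32579}\right) = \frac{42672}{37351} + 9031 \left(- \frac{1}{32579}\right) = \frac{42672}{37351} - \frac{9031}{32579} = \frac{1052894207}{1216858229}$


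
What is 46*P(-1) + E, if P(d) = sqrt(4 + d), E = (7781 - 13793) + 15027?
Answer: 9015 + 46*sqrt(3) ≈ 9094.7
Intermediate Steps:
E = 9015 (E = -6012 + 15027 = 9015)
46*P(-1) + E = 46*sqrt(4 - 1) + 9015 = 46*sqrt(3) + 9015 = 9015 + 46*sqrt(3)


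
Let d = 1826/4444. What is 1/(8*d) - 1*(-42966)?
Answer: 14264813/332 ≈ 42966.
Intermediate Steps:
d = 83/202 (d = 1826*(1/4444) = 83/202 ≈ 0.41089)
1/(8*d) - 1*(-42966) = 1/(8*(83/202)) - 1*(-42966) = 1/(332/101) + 42966 = 101/332 + 42966 = 14264813/332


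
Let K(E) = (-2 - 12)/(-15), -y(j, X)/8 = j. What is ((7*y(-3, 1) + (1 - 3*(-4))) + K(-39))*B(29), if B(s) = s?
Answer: 79141/15 ≈ 5276.1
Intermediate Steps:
y(j, X) = -8*j
K(E) = 14/15 (K(E) = -14*(-1/15) = 14/15)
((7*y(-3, 1) + (1 - 3*(-4))) + K(-39))*B(29) = ((7*(-8*(-3)) + (1 - 3*(-4))) + 14/15)*29 = ((7*24 + (1 + 12)) + 14/15)*29 = ((168 + 13) + 14/15)*29 = (181 + 14/15)*29 = (2729/15)*29 = 79141/15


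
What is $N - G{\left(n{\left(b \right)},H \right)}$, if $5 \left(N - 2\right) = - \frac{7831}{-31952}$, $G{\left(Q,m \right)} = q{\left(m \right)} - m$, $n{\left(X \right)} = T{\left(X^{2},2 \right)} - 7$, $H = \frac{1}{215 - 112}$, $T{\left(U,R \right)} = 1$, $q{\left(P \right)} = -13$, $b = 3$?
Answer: $\frac{247795553}{16455280} \approx 15.059$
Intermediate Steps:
$H = \frac{1}{103} \approx 0.0097087$
$n{\left(X \right)} = -6$ ($n{\left(X \right)} = 1 - 7 = -6$)
$G{\left(Q,m \right)} = -13 - m$
$N = \frac{327351}{159760}$ ($N = 2 + \frac{\left(-7831\right) \frac{1}{-31952}}{5} = 2 + \frac{\left(-7831\right) \left(- \frac{1}{31952}\right)}{5} = 2 + \frac{1}{5} \cdot \frac{7831}{31952} = 2 + \frac{7831}{159760} = \frac{327351}{159760} \approx 2.049$)
$N - G{\left(n{\left(b \right)},H \right)} = \frac{327351}{159760} - \left(-13 - \frac{1}{103}\right) = \frac{327351}{159760} - - \frac{1340}{103} = \frac{327351}{159760} + \frac{1340}{103} = \frac{247795553}{16455280}$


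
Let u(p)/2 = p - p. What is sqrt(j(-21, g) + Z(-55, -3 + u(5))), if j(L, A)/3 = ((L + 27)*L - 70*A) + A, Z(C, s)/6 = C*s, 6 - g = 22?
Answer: 6*sqrt(109) ≈ 62.642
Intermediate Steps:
g = -16 (g = 6 - 1*22 = 6 - 22 = -16)
u(p) = 0 (u(p) = 2*(p - p) = 2*0 = 0)
Z(C, s) = 6*C*s (Z(C, s) = 6*(C*s) = 6*C*s)
j(L, A) = -207*A + 3*L*(27 + L) (j(L, A) = 3*(((L + 27)*L - 70*A) + A) = 3*(((27 + L)*L - 70*A) + A) = 3*((L*(27 + L) - 70*A) + A) = 3*((-70*A + L*(27 + L)) + A) = 3*(-69*A + L*(27 + L)) = -207*A + 3*L*(27 + L))
sqrt(j(-21, g) + Z(-55, -3 + u(5))) = sqrt((-207*(-16) + 3*(-21)**2 + 81*(-21)) + 6*(-55)*(-3 + 0)) = sqrt((3312 + 3*441 - 1701) + 6*(-55)*(-3)) = sqrt((3312 + 1323 - 1701) + 990) = sqrt(2934 + 990) = sqrt(3924) = 6*sqrt(109)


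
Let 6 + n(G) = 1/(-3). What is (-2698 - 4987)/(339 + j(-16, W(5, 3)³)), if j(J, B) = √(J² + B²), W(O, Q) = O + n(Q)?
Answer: -1899201735/83586689 + 3319920*√745/83586689 ≈ -21.637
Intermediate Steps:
n(G) = -19/3 (n(G) = -6 + 1/(-3) = -6 - ⅓ = -19/3)
W(O, Q) = -19/3 + O (W(O, Q) = O - 19/3 = -19/3 + O)
j(J, B) = √(B² + J²)
(-2698 - 4987)/(339 + j(-16, W(5, 3)³)) = (-2698 - 4987)/(339 + √(((-19/3 + 5)³)² + (-16)²)) = -7685/(339 + √(((-4/3)³)² + 256)) = -7685/(339 + √((-64/27)² + 256)) = -7685/(339 + √(4096/729 + 256)) = -7685/(339 + √(190720/729)) = -7685/(339 + 16*√745/27)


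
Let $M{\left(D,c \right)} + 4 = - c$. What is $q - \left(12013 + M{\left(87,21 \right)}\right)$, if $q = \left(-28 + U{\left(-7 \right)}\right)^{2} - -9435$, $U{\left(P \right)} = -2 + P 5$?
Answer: $1672$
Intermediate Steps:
$U{\left(P \right)} = -2 + 5 P$
$M{\left(D,c \right)} = -4 - c$
$q = 13660$ ($q = \left(-28 + \left(-2 + 5 \left(-7\right)\right)\right)^{2} - -9435 = \left(-28 - 37\right)^{2} + 9435 = \left(-65\right)^{2} + 9435 = 4225 + 9435 = 13660$)
$q - \left(12013 + M{\left(87,21 \right)}\right) = 13660 - \left(12013 - 25\right) = 13660 - 11988 = 1672$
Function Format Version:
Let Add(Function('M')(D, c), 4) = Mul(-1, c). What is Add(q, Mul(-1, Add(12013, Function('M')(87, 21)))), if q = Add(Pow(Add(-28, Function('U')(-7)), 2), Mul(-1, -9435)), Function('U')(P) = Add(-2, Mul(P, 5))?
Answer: 1672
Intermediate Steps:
Function('U')(P) = Add(-2, Mul(5, P))
Function('M')(D, c) = Add(-4, Mul(-1, c))
q = 13660 (q = Add(Pow(Add(-28, Add(-2, Mul(5, -7))), 2), Mul(-1, -9435)) = Add(Pow(Add(-28, Add(-2, -35)), 2), 9435) = Add(Pow(Add(-28, -37), 2), 9435) = Add(Pow(-65, 2), 9435) = Add(4225, 9435) = 13660)
Add(q, Mul(-1, Add(12013, Function('M')(87, 21)))) = Add(13660, Mul(-1, Add(12013, Add(-4, Mul(-1, 21))))) = Add(13660, Mul(-1, Add(12013, Add(-4, -21)))) = Add(13660, Mul(-1, Add(12013, -25))) = Add(13660, Mul(-1, 11988)) = Add(13660, -11988) = 1672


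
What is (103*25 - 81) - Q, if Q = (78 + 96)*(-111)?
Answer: 21808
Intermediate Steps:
Q = -19314 (Q = 174*(-111) = -19314)
(103*25 - 81) - Q = (103*25 - 81) - 1*(-19314) = (2575 - 81) + 19314 = 2494 + 19314 = 21808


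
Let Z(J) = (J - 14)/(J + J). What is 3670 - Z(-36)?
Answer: 132095/36 ≈ 3669.3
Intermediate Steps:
Z(J) = (-14 + J)/(2*J) (Z(J) = (-14 + J)/((2*J)) = (-14 + J)*(1/(2*J)) = (-14 + J)/(2*J))
3670 - Z(-36) = 3670 - (-14 - 36)/(2*(-36)) = 3670 - (-1)*(-50)/(2*36) = 3670 - 1*25/36 = 3670 - 25/36 = 132095/36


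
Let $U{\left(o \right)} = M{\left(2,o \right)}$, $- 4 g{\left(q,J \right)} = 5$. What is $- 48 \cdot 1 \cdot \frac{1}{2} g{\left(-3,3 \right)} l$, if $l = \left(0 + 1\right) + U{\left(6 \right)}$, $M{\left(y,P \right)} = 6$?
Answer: $210$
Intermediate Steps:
$g{\left(q,J \right)} = - \frac{5}{4}$ ($g{\left(q,J \right)} = \left(- \frac{1}{4}\right) 5 = - \frac{5}{4}$)
$U{\left(o \right)} = 6$
$l = 7$ ($l = \left(0 + 1\right) + 6 = 1 + 6 = 7$)
$- 48 \cdot 1 \cdot \frac{1}{2} g{\left(-3,3 \right)} l = - 48 \cdot 1 \cdot \frac{1}{2} \left(- \frac{5}{4}\right) 7 = - 48 \cdot \frac{1}{2} \left(- \frac{5}{4}\right) 7 = - 48 \left(\left(- \frac{5}{8}\right) 7\right) = \left(-48\right) \left(- \frac{35}{8}\right) = 210$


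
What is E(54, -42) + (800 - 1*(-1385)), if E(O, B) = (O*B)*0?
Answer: 2185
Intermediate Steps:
E(O, B) = 0 (E(O, B) = (B*O)*0 = 0)
E(54, -42) + (800 - 1*(-1385)) = 0 + (800 - 1*(-1385)) = 0 + (800 + 1385) = 0 + 2185 = 2185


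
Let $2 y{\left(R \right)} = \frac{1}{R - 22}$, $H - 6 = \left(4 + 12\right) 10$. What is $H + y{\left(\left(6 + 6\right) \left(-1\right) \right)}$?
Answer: $\frac{11287}{68} \approx 165.99$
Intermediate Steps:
$H = 166$ ($H = 6 + \left(4 + 12\right) 10 = 6 + 16 \cdot 10 = 6 + 160 = 166$)
$y{\left(R \right)} = \frac{1}{2 \left(-22 + R\right)}$ ($y{\left(R \right)} = \frac{1}{2 \left(R - 22\right)} = \frac{1}{2 \left(-22 + R\right)}$)
$H + y{\left(\left(6 + 6\right) \left(-1\right) \right)} = 166 + \frac{1}{2 \left(-22 + \left(6 + 6\right) \left(-1\right)\right)} = 166 + \frac{1}{2 \left(-22 + 12 \left(-1\right)\right)} = 166 + \frac{1}{2 \left(-22 - 12\right)} = 166 + \frac{1}{2 \left(-34\right)} = 166 + \frac{1}{2} \left(- \frac{1}{34}\right) = 166 - \frac{1}{68} = \frac{11287}{68}$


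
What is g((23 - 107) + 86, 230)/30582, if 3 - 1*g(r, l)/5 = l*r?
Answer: -2285/30582 ≈ -0.074717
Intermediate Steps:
g(r, l) = 15 - 5*l*r
g((23 - 107) + 86, 230)/30582 = (15 - 5*230*((23 - 107) + 86))/30582 = (15 - 5*230*(-84 + 86))*(1/30582) = (15 - 5*230*2)*(1/30582) = (15 - 2300)*(1/30582) = -2285*1/30582 = -2285/30582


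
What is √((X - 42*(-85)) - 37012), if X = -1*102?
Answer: 2*I*√8386 ≈ 183.15*I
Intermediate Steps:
X = -102
√((X - 42*(-85)) - 37012) = √((-102 - 42*(-85)) - 37012) = √((-102 + 3570) - 37012) = √(3468 - 37012) = √(-33544) = 2*I*√8386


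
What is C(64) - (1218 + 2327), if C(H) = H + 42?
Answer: -3439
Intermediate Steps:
C(H) = 42 + H
C(64) - (1218 + 2327) = (42 + 64) - (1218 + 2327) = 106 - 1*3545 = 106 - 3545 = -3439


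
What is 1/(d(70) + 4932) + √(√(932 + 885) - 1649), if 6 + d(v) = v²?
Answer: 1/9826 + √(-1649 + √1817) ≈ 0.00010177 + 40.08*I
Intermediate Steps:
d(v) = -6 + v²
1/(d(70) + 4932) + √(√(932 + 885) - 1649) = 1/((-6 + 70²) + 4932) + √(√(932 + 885) - 1649) = 1/((-6 + 4900) + 4932) + √(√1817 - 1649) = 1/(4894 + 4932) + √(-1649 + √1817) = 1/9826 + √(-1649 + √1817)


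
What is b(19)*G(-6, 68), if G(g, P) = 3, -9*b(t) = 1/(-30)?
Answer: 1/90 ≈ 0.011111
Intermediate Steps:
b(t) = 1/270 (b(t) = -⅑/(-30) = -⅑*(-1/30) = 1/270)
b(19)*G(-6, 68) = (1/270)*3 = 1/90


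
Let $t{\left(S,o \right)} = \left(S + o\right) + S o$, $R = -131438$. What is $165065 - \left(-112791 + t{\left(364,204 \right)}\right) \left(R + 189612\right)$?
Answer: $2208857323$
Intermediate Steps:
$t{\left(S,o \right)} = S + o + S o$
$165065 - \left(-112791 + t{\left(364,204 \right)}\right) \left(R + 189612\right) = 165065 - \left(-112791 + \left(364 + 204 + 364 \cdot 204\right)\right) \left(-131438 + 189612\right) = 165065 - \left(-112791 + \left(364 + 204 + 74256\right)\right) 58174 = 165065 - \left(-112791 + 74824\right) 58174 = 165065 - \left(-37967\right) 58174 = 165065 - -2208692258 = 165065 + 2208692258 = 2208857323$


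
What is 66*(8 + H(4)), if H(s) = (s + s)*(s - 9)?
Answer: -2112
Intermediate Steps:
H(s) = 2*s*(-9 + s) (H(s) = (2*s)*(-9 + s) = 2*s*(-9 + s))
66*(8 + H(4)) = 66*(8 + 2*4*(-9 + 4)) = 66*(8 + 2*4*(-5)) = 66*(8 - 40) = 66*(-32) = -2112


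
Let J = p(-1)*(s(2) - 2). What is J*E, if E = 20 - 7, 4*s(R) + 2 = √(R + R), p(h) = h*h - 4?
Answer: 78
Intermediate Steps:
p(h) = -4 + h² (p(h) = h² - 4 = -4 + h²)
s(R) = -½ + √2*√R/4 (s(R) = -½ + √(R + R)/4 = -½ + √(2*R)/4 = -½ + (√2*√R)/4 = -½ + √2*√R/4)
E = 13
J = 6 (J = (-4 + (-1)²)*((-½ + √2*√2/4) - 2) = (-4 + 1)*((-½ + ½) - 2) = -3*(0 - 2) = -3*(-2) = 6)
J*E = 6*13 = 78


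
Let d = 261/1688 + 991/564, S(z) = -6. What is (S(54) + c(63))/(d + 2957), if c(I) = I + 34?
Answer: 21658728/704244659 ≈ 0.030755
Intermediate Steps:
c(I) = 34 + I
d = 455003/238008 (d = 261*(1/1688) + 991*(1/564) = 261/1688 + 991/564 = 455003/238008 ≈ 1.9117)
(S(54) + c(63))/(d + 2957) = (-6 + (34 + 63))/(455003/238008 + 2957) = (-6 + 97)/(704244659/238008) = 91*(238008/704244659) = 21658728/704244659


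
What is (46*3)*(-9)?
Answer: -1242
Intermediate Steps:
(46*3)*(-9) = 138*(-9) = -1242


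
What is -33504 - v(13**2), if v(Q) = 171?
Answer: -33675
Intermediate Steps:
-33504 - v(13**2) = -33504 - 1*171 = -33504 - 171 = -33675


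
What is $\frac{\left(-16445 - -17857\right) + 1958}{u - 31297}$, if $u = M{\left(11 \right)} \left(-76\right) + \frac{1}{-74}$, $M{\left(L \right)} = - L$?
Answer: $- \frac{49876}{450823} \approx -0.11063$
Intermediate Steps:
$u = \frac{61863}{74}$ ($u = \left(-1\right) 11 \left(-76\right) + \frac{1}{-74} = \left(-11\right) \left(-76\right) - \frac{1}{74} = 836 - \frac{1}{74} = \frac{61863}{74} \approx 835.99$)
$\frac{\left(-16445 - -17857\right) + 1958}{u - 31297} = \frac{\left(-16445 - -17857\right) + 1958}{\frac{61863}{74} - 31297} = \frac{\left(-16445 + 17857\right) + 1958}{- \frac{2254115}{74}} = \left(1412 + 1958\right) \left(- \frac{74}{2254115}\right) = 3370 \left(- \frac{74}{2254115}\right) = - \frac{49876}{450823}$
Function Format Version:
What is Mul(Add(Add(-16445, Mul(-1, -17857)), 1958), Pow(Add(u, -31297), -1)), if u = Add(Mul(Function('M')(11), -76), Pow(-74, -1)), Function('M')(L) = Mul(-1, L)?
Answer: Rational(-49876, 450823) ≈ -0.11063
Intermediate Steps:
u = Rational(61863, 74) (u = Add(Mul(Mul(-1, 11), -76), Pow(-74, -1)) = Add(Mul(-11, -76), Rational(-1, 74)) = Add(836, Rational(-1, 74)) = Rational(61863, 74) ≈ 835.99)
Mul(Add(Add(-16445, Mul(-1, -17857)), 1958), Pow(Add(u, -31297), -1)) = Mul(Add(Add(-16445, Mul(-1, -17857)), 1958), Pow(Add(Rational(61863, 74), -31297), -1)) = Mul(Add(Add(-16445, 17857), 1958), Pow(Rational(-2254115, 74), -1)) = Mul(Add(1412, 1958), Rational(-74, 2254115)) = Mul(3370, Rational(-74, 2254115)) = Rational(-49876, 450823)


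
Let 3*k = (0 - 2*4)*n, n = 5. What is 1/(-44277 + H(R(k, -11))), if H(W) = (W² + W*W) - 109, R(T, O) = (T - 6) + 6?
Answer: -9/396274 ≈ -2.2712e-5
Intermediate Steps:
k = -40/3 (k = ((0 - 2*4)*5)/3 = ((0 - 8)*5)/3 = (-8*5)/3 = (⅓)*(-40) = -40/3 ≈ -13.333)
R(T, O) = T (R(T, O) = (-6 + T) + 6 = T)
H(W) = -109 + 2*W² (H(W) = (W² + W²) - 109 = 2*W² - 109 = -109 + 2*W²)
1/(-44277 + H(R(k, -11))) = 1/(-44277 + (-109 + 2*(-40/3)²)) = 1/(-44277 + (-109 + 2*(1600/9))) = 1/(-44277 + (-109 + 3200/9)) = 1/(-44277 + 2219/9) = 1/(-396274/9) = -9/396274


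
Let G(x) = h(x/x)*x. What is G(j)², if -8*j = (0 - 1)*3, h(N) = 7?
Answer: 441/64 ≈ 6.8906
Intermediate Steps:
j = 3/8 (j = -(0 - 1)*3/8 = -(-1)*3/8 = -⅛*(-3) = 3/8 ≈ 0.37500)
G(x) = 7*x
G(j)² = (7*(3/8))² = (21/8)² = 441/64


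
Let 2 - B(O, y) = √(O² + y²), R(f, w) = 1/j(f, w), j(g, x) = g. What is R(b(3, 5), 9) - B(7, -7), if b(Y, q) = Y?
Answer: -5/3 + 7*√2 ≈ 8.2328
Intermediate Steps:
R(f, w) = 1/f
B(O, y) = 2 - √(O² + y²)
R(b(3, 5), 9) - B(7, -7) = 1/3 - (2 - √(7² + (-7)²)) = ⅓ - (2 - √(49 + 49)) = ⅓ - (2 - √98) = ⅓ - (2 - 7*√2) = ⅓ + (-2 + 7*√2) = -5/3 + 7*√2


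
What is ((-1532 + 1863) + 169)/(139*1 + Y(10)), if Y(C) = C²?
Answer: 500/239 ≈ 2.0920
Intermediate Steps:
((-1532 + 1863) + 169)/(139*1 + Y(10)) = ((-1532 + 1863) + 169)/(139*1 + 10²) = (331 + 169)/(139 + 100) = 500/239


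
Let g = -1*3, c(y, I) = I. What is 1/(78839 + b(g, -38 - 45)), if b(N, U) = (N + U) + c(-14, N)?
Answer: 1/78750 ≈ 1.2698e-5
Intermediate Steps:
g = -3
b(N, U) = U + 2*N (b(N, U) = (N + U) + N = U + 2*N)
1/(78839 + b(g, -38 - 45)) = 1/(78839 + ((-38 - 45) + 2*(-3))) = 1/(78839 + (-83 - 6)) = 1/(78839 - 89) = 1/78750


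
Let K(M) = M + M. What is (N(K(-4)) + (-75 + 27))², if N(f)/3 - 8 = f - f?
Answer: 576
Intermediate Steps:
K(M) = 2*M
N(f) = 24 (N(f) = 24 + 3*(f - f) = 24 + 3*0 = 24 + 0 = 24)
(N(K(-4)) + (-75 + 27))² = (24 + (-75 + 27))² = (24 - 48)² = (-24)² = 576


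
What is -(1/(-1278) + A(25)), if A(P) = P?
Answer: -31949/1278 ≈ -24.999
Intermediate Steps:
-(1/(-1278) + A(25)) = -(1/(-1278) + 25) = -(-1/1278 + 25) = -1*31949/1278 = -31949/1278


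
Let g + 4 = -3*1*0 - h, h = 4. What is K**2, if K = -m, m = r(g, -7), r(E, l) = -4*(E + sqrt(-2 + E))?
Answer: 864 - 256*I*sqrt(10) ≈ 864.0 - 809.54*I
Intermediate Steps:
g = -8 (g = -4 + (-3*1*0 - 1*4) = -4 + (-3*0 - 4) = -4 + (0 - 4) = -4 - 4 = -8)
r(E, l) = -4*E - 4*sqrt(-2 + E)
m = 32 - 4*I*sqrt(10) (m = -4*(-8) - 4*sqrt(-2 - 8) = 32 - 4*I*sqrt(10) ≈ 32.0 - 12.649*I)
K = -32 + 4*I*sqrt(10) (K = -(32 - 4*I*sqrt(10)) = -32 + 4*I*sqrt(10) ≈ -32.0 + 12.649*I)
K**2 = (-32 + 4*I*sqrt(10))**2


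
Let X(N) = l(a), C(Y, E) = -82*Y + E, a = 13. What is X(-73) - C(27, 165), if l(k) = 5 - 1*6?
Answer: 2048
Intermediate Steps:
C(Y, E) = E - 82*Y
l(k) = -1 (l(k) = 5 - 6 = -1)
X(N) = -1
X(-73) - C(27, 165) = -1 - (165 - 82*27) = -1 - (165 - 2214) = -1 - 1*(-2049) = -1 + 2049 = 2048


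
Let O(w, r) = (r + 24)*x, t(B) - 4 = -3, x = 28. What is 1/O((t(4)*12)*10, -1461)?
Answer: -1/40236 ≈ -2.4853e-5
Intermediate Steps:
t(B) = 1 (t(B) = 4 - 3 = 1)
O(w, r) = 672 + 28*r (O(w, r) = (r + 24)*28 = (24 + r)*28 = 672 + 28*r)
1/O((t(4)*12)*10, -1461) = 1/(672 + 28*(-1461)) = 1/(672 - 40908) = 1/(-40236) = -1/40236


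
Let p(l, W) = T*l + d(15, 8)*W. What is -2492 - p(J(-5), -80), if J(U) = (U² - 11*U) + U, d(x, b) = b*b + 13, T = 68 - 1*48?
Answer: 2168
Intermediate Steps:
T = 20 (T = 68 - 48 = 20)
d(x, b) = 13 + b² (d(x, b) = b² + 13 = 13 + b²)
J(U) = U² - 10*U
p(l, W) = 20*l + 77*W (p(l, W) = 20*l + (13 + 8²)*W = 20*l + (13 + 64)*W = 20*l + 77*W)
-2492 - p(J(-5), -80) = -2492 - (20*(-5*(-10 - 5)) + 77*(-80)) = -2492 - (20*(-5*(-15)) - 6160) = -2492 - (20*75 - 6160) = -2492 - (1500 - 6160) = -2492 - 1*(-4660) = -2492 + 4660 = 2168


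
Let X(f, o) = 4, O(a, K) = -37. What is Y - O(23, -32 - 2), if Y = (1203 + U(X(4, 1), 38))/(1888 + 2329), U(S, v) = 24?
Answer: 157256/4217 ≈ 37.291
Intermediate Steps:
Y = 1227/4217 (Y = (1203 + 24)/(1888 + 2329) = 1227/4217 ≈ 0.29097)
Y - O(23, -32 - 2) = 1227/4217 - 1*(-37) = 1227/4217 + 37 = 157256/4217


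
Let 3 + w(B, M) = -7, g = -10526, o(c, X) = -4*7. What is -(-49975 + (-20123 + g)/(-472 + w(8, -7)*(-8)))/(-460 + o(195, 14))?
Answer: -19559551/191296 ≈ -102.25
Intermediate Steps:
o(c, X) = -28
w(B, M) = -10 (w(B, M) = -3 - 7 = -10)
-(-49975 + (-20123 + g)/(-472 + w(8, -7)*(-8)))/(-460 + o(195, 14)) = -(-49975 + (-20123 - 10526)/(-472 - 10*(-8)))/(-460 - 28) = -(-49975 - 30649/(-472 + 80))/(-488) = -(-49975 - 30649/(-392))*(-1)/488 = -(-49975 - 30649*(-1/392))*(-1)/488 = -(-49975 + 30649/392)*(-1)/488 = -(-19559551)*(-1)/(392*488) = -1*19559551/191296 = -19559551/191296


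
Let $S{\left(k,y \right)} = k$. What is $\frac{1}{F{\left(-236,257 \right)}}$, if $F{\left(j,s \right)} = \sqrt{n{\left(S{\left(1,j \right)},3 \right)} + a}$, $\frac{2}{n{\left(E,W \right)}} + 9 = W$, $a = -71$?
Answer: $- \frac{i \sqrt{642}}{214} \approx - 0.1184 i$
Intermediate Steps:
$n{\left(E,W \right)} = \frac{2}{-9 + W}$
$F{\left(j,s \right)} = \frac{i \sqrt{642}}{3}$ ($F{\left(j,s \right)} = \sqrt{\frac{2}{-9 + 3} - 71} = \sqrt{\frac{2}{-6} - 71} = \sqrt{2 \left(- \frac{1}{6}\right) - 71} = \sqrt{- \frac{1}{3} - 71} = \sqrt{- \frac{214}{3}} = \frac{i \sqrt{642}}{3}$)
$\frac{1}{F{\left(-236,257 \right)}} = \frac{1}{\frac{1}{3} i \sqrt{642}} = - \frac{i \sqrt{642}}{214}$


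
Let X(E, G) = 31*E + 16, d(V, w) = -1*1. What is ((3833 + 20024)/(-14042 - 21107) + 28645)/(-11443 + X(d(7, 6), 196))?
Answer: -503409624/201368621 ≈ -2.4999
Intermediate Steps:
d(V, w) = -1
X(E, G) = 16 + 31*E
((3833 + 20024)/(-14042 - 21107) + 28645)/(-11443 + X(d(7, 6), 196)) = ((3833 + 20024)/(-14042 - 21107) + 28645)/(-11443 + (16 + 31*(-1))) = (23857/(-35149) + 28645)/(-11443 + (16 - 31)) = (23857*(-1/35149) + 28645)/(-11443 - 15) = (-23857/35149 + 28645)/(-11458) = (1006819248/35149)*(-1/11458) = -503409624/201368621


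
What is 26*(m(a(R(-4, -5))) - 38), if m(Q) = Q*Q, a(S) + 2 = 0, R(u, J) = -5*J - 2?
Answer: -884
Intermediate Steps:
R(u, J) = -2 - 5*J
a(S) = -2 (a(S) = -2 + 0 = -2)
m(Q) = Q**2
26*(m(a(R(-4, -5))) - 38) = 26*((-2)**2 - 38) = 26*(4 - 38) = 26*(-34) = -884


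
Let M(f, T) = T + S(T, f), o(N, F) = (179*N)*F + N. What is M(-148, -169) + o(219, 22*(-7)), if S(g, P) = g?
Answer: -6037073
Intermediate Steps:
o(N, F) = N + 179*F*N (o(N, F) = 179*F*N + N = N + 179*F*N)
M(f, T) = 2*T (M(f, T) = T + T = 2*T)
M(-148, -169) + o(219, 22*(-7)) = 2*(-169) + 219*(1 + 179*(22*(-7))) = -338 + 219*(1 + 179*(-154)) = -338 + 219*(1 - 27566) = -338 + 219*(-27565) = -338 - 6036735 = -6037073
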